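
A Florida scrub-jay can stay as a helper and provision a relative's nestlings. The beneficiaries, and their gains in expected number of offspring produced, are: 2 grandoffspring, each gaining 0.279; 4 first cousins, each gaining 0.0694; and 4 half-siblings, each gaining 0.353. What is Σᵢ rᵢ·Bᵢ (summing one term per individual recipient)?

0.5272

r to a grandoffspring = 0.25 (two parent–offspring links: r = (1/2)^2 = 1/4).
r to a first cousin = 0.125 (first cousins share one grandparent pair — two paths of length 4: r = 2·(1/2)^4 = 1/8).
r to a half-sibling = 0.25 (half-sibs share one parent — one path of length 2: r = (1/2)^2 = 1/4).
Summing one r·B term per recipient: 2·0.25·0.279 + 4·0.125·0.0694 + 4·0.25·0.353 = 0.5272.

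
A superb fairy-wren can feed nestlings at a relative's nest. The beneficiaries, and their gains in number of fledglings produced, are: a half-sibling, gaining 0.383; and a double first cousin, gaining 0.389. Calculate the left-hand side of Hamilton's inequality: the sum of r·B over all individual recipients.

r to a half-sibling = 1/4 (half-sibs share one parent — one path of length 2: r = (1/2)^2 = 1/4).
r to a double first cousin = 1/4 (double first cousins share both grandparent pairs — four paths of length 4: r = 4·(1/2)^4 = 1/4).
Summing one r·B term per recipient: 1·0.25·0.383 + 1·0.25·0.389 = 0.193.

0.193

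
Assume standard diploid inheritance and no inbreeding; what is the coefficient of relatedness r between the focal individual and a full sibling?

0.5

Each parent–offspring link contributes a factor of 1/2, and independent paths through distinct common ancestors add.
Full sibs share both parents — two paths of length 2: r = 2·(1/2)^2 = 1/2.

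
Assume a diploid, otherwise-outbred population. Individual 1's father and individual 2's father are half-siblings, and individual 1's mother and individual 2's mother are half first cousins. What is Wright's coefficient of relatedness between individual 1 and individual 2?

0.078125

With two independent routes of shared ancestry, r is the sum of the two contributions.
Individual 1 and individual 2 are related in two ways: half first cousins through their fathers (r = 1/16) and half second cousins through their mothers (r = 1/64).
r = 1/16 + 1/64 = 5/64 = 0.078125.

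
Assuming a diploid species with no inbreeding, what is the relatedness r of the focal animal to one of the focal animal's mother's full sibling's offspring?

Each parent–offspring link contributes a factor of 1/2, and independent paths through distinct common ancestors add.
First cousins share one grandparent pair — two paths of length 4: r = 2·(1/2)^4 = 1/8.

0.125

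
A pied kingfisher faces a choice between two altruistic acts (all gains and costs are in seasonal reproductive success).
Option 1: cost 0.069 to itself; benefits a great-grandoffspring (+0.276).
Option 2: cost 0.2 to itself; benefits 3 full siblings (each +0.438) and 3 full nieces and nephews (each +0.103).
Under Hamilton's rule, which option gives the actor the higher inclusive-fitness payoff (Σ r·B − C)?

Option 1: r to a great-grandoffspring = 0.125.
Option 1: Σ r·B − C = (1·0.125·0.276) − 0.069 = -0.0345.
Option 2: r to a full sibling = 0.5.
Option 2: r to a full niece or nephew = 0.25.
Option 2: Σ r·B − C = (3·0.5·0.438 + 3·0.25·0.103) − 0.2 = 0.53425.
Option 2 has the higher net inclusive-fitness payoff.

Option 2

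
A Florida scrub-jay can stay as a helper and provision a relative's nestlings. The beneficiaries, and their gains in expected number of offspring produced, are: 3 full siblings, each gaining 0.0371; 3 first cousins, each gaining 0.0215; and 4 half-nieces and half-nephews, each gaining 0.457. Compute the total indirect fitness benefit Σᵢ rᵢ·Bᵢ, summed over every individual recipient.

0.2922125

r to a full sibling = 0.5 (full sibs share both parents — two paths of length 2: r = 2·(1/2)^2 = 1/2).
r to a first cousin = 1/8 (first cousins share one grandparent pair — two paths of length 4: r = 2·(1/2)^4 = 1/8).
r to a half-niece or half-nephew = 1/8 (half-aunt/uncle↔niece/nephew: one path of length 3: r = (1/2)^3 = 1/8).
Summing one r·B term per recipient: 3·0.5·0.0371 + 3·0.125·0.0215 + 4·0.125·0.457 = 0.2922125.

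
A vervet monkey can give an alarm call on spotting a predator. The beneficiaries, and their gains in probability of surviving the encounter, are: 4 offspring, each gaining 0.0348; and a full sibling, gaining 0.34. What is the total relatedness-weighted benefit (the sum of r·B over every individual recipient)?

r to an offspring = 1/2 (one parent–offspring link: r = (1/2)^1 = 1/2).
r to a full sibling = 0.5 (full sibs share both parents — two paths of length 2: r = 2·(1/2)^2 = 1/2).
Summing one r·B term per recipient: 4·0.5·0.0348 + 1·0.5·0.34 = 0.2396.

0.2396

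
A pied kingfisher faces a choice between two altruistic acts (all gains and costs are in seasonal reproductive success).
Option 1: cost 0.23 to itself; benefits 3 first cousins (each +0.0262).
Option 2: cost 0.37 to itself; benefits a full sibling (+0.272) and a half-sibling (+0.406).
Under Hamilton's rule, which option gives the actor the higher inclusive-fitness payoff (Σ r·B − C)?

Option 2

Option 1: r to a first cousin = 0.125.
Option 1: Σ r·B − C = (3·0.125·0.0262) − 0.23 = -0.220175.
Option 2: r to a full sibling = 0.5.
Option 2: r to a half-sibling = 0.25.
Option 2: Σ r·B − C = (1·0.5·0.272 + 1·0.25·0.406) − 0.37 = -0.1325.
Option 2 has the higher net inclusive-fitness payoff.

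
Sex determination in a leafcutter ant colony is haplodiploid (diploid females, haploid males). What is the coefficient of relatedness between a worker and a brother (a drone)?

Her haploid brother carries none of their father's genes and a random half of their mother's genome; that half matches the maternal half of her own genome with probability 1/2: r = 1/2 · 1/2 = 1/4.

0.25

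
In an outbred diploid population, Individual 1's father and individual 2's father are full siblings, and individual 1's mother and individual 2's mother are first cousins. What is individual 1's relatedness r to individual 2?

With two independent routes of shared ancestry, r is the sum of the two contributions.
Individual 1 and individual 2 are related in two ways: first cousins through their fathers (r = 1/8) and second cousins through their mothers (r = 1/32).
r = 1/8 + 1/32 = 0.15625.

0.15625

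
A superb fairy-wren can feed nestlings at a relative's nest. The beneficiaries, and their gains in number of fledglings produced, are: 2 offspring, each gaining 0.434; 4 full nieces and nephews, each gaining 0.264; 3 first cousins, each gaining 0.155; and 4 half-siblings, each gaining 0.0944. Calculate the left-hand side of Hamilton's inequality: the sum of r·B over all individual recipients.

r to an offspring = 1/2 (one parent–offspring link: r = (1/2)^1 = 1/2).
r to a full niece or nephew = 0.25 (full aunt/uncle↔niece/nephew: two paths of length 3 through the shared grandparent pair: r = 2·(1/2)^3 = 1/4).
r to a first cousin = 0.125 (first cousins share one grandparent pair — two paths of length 4: r = 2·(1/2)^4 = 1/8).
r to a half-sibling = 0.25 (half-sibs share one parent — one path of length 2: r = (1/2)^2 = 1/4).
Summing one r·B term per recipient: 2·0.5·0.434 + 4·0.25·0.264 + 3·0.125·0.155 + 4·0.25·0.0944 = 0.850525.

0.850525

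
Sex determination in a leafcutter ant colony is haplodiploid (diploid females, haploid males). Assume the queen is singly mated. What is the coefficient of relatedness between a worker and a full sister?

0.75

Haplodiploid full sisters inherit their father's entire haploid genome identically (contributing 1/2) and on average half of their mother's contribution (1/2 · 1/2 = 1/4); r = 1/2 + 1/4 = 3/4.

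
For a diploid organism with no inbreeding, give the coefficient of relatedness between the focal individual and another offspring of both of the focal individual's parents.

Each parent–offspring link contributes a factor of 1/2, and independent paths through distinct common ancestors add.
Full sibs share both parents — two paths of length 2: r = 2·(1/2)^2 = 1/2.

0.5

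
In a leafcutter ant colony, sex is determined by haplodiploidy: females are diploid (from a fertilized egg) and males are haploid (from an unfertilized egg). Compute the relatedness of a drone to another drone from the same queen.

Haploid brothers each carry a random half of the queen's diploid genome, so on average they share half: r = 1/2.

0.5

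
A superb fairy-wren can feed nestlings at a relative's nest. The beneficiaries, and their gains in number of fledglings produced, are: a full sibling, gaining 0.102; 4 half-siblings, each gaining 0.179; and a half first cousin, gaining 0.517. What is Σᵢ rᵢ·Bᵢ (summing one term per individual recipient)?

0.2623125

r to a full sibling = 0.5 (full sibs share both parents — two paths of length 2: r = 2·(1/2)^2 = 1/2).
r to a half-sibling = 1/4 (half-sibs share one parent — one path of length 2: r = (1/2)^2 = 1/4).
r to a half first cousin = 1/16 (half first cousins share one grandparent — one path of length 4: r = (1/2)^4 = 1/16).
Summing one r·B term per recipient: 1·0.5·0.102 + 4·0.25·0.179 + 1·0.0625·0.517 = 0.2623125.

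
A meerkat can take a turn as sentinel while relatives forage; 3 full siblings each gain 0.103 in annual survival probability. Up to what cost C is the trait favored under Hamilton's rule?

0.1545

r to a full sibling = 0.5 (full sibs share both parents — two paths of length 2: r = 2·(1/2)^2 = 1/2).
Hamilton's rule: n·r·B > C, so the trait is favored while C < n·r·B = 3·0.5·0.103 = 0.1545.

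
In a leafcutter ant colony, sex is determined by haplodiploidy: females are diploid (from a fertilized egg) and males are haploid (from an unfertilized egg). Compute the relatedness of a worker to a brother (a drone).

Her haploid brother carries none of their father's genes and a random half of their mother's genome; that half matches the maternal half of her own genome with probability 1/2: r = 1/2 · 1/2 = 1/4.

0.25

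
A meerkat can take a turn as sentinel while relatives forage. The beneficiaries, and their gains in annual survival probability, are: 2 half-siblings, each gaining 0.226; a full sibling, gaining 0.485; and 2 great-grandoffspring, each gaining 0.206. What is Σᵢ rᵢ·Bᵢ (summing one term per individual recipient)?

r to a half-sibling = 1/4 (half-sibs share one parent — one path of length 2: r = (1/2)^2 = 1/4).
r to a full sibling = 0.5 (full sibs share both parents — two paths of length 2: r = 2·(1/2)^2 = 1/2).
r to a great-grandoffspring = 0.125 (three parent–offspring links: r = (1/2)^3 = 1/8).
Summing one r·B term per recipient: 2·0.25·0.226 + 1·0.5·0.485 + 2·0.125·0.206 = 0.407.

0.407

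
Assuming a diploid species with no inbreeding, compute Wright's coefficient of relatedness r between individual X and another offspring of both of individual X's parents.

0.5

Each parent–offspring link contributes a factor of 1/2, and independent paths through distinct common ancestors add.
Full sibs share both parents — two paths of length 2: r = 2·(1/2)^2 = 1/2.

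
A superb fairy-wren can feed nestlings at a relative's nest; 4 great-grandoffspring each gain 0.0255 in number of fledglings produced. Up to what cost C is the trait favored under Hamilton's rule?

r to a great-grandoffspring = 1/8 (three parent–offspring links: r = (1/2)^3 = 1/8).
Hamilton's rule: n·r·B > C, so the trait is favored while C < n·r·B = 4·0.125·0.0255 = 0.01275.

0.01275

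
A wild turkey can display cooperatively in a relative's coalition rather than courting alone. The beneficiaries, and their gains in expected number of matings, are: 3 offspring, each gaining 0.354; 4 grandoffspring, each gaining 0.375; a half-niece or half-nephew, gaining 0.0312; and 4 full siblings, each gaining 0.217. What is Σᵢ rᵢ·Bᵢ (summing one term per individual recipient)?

r to an offspring = 0.5 (one parent–offspring link: r = (1/2)^1 = 1/2).
r to a grandoffspring = 0.25 (two parent–offspring links: r = (1/2)^2 = 1/4).
r to a half-niece or half-nephew = 0.125 (half-aunt/uncle↔niece/nephew: one path of length 3: r = (1/2)^3 = 1/8).
r to a full sibling = 0.5 (full sibs share both parents — two paths of length 2: r = 2·(1/2)^2 = 1/2).
Summing one r·B term per recipient: 3·0.5·0.354 + 4·0.25·0.375 + 1·0.125·0.0312 + 4·0.5·0.217 = 1.3439.

1.3439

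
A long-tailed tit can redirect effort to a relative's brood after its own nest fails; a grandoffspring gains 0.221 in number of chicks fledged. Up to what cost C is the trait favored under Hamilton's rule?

r to a grandoffspring = 0.25 (two parent–offspring links: r = (1/2)^2 = 1/4).
Hamilton's rule: n·r·B > C, so the trait is favored while C < n·r·B = 1·0.25·0.221 = 0.05525.

0.05525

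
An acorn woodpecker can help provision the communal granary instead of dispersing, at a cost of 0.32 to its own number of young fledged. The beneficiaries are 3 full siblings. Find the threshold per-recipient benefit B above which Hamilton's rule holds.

r to a full sibling = 0.5 (full sibs share both parents — two paths of length 2: r = 2·(1/2)^2 = 1/2).
Hamilton's rule with n recipients of equal r: n·r·B > C, so B > C/(n·r) = 0.32/(3·0.5) = 0.2133.

0.2133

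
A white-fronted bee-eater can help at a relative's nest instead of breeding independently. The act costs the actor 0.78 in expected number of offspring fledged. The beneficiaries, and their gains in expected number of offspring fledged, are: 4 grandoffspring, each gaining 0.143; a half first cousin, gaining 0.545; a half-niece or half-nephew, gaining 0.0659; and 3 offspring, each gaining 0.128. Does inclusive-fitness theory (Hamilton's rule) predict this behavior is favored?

Hamilton's rule: the trait is favored when the sum of r·B over every recipient exceeds the actor's cost C.
r to a grandoffspring = 0.25 (two parent–offspring links: r = (1/2)^2 = 1/4).
r to a half first cousin = 0.0625 (half first cousins share one grandparent — one path of length 4: r = (1/2)^4 = 1/16).
r to a half-niece or half-nephew = 0.125 (half-aunt/uncle↔niece/nephew: one path of length 3: r = (1/2)^3 = 1/8).
r to an offspring = 1/2 (one parent–offspring link: r = (1/2)^1 = 1/2).
Summing one r·B term per recipient: 4·0.25·0.143 + 1·0.0625·0.545 + 1·0.125·0.0659 + 3·0.5·0.128 = 0.3773.
0.3773 < 0.78: the indirect benefit is less than the cost.

No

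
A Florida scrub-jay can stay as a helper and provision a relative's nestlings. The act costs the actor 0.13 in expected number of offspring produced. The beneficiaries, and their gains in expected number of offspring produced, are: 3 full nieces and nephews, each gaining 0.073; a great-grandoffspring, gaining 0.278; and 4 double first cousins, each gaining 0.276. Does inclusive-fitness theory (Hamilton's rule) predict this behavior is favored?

Hamilton's rule: the trait is favored when the sum of r·B over every recipient exceeds the actor's cost C.
r to a full niece or nephew = 0.25 (full aunt/uncle↔niece/nephew: two paths of length 3 through the shared grandparent pair: r = 2·(1/2)^3 = 1/4).
r to a great-grandoffspring = 0.125 (three parent–offspring links: r = (1/2)^3 = 1/8).
r to a double first cousin = 1/4 (double first cousins share both grandparent pairs — four paths of length 4: r = 4·(1/2)^4 = 1/4).
Summing one r·B term per recipient: 3·0.25·0.073 + 1·0.125·0.278 + 4·0.25·0.276 = 0.3655.
0.3655 > 0.13: the indirect benefit exceeds the cost.

Yes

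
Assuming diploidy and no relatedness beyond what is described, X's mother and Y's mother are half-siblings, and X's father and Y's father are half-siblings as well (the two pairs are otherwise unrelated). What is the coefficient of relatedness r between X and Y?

Independent pedigree routes through distinct common ancestors add.
X and Y are related in two ways: half first cousins through their mothers (r = 1/16) and half first cousins through their fathers (r = 1/16).
r = 1/16 + 1/16 = 0.125.

0.125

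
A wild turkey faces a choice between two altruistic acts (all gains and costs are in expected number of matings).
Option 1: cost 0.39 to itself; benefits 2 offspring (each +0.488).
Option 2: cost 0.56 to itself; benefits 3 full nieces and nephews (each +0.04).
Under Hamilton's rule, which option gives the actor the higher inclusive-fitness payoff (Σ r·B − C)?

Option 1

Option 1: r to an offspring = 0.5.
Option 1: Σ r·B − C = (2·0.5·0.488) − 0.39 = 0.098.
Option 2: r to a full niece or nephew = 0.25.
Option 2: Σ r·B − C = (3·0.25·0.04) − 0.56 = -0.53.
Option 1 has the higher net inclusive-fitness payoff.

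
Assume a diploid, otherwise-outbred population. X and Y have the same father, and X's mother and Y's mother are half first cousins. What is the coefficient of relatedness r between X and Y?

With two independent routes of shared ancestry, r is the sum of the two contributions.
X and Y are related in two ways: half-sibs through their shared father (r = 1/4) and half second cousins through their mothers (r = 1/64).
r = 1/4 + 1/64 = 0.265625.

0.265625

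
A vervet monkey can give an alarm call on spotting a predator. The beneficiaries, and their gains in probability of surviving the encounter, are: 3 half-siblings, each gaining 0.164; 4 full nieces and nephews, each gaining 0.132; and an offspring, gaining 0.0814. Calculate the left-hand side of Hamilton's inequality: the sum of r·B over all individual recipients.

r to a half-sibling = 0.25 (half-sibs share one parent — one path of length 2: r = (1/2)^2 = 1/4).
r to a full niece or nephew = 0.25 (full aunt/uncle↔niece/nephew: two paths of length 3 through the shared grandparent pair: r = 2·(1/2)^3 = 1/4).
r to an offspring = 0.5 (one parent–offspring link: r = (1/2)^1 = 1/2).
Summing one r·B term per recipient: 3·0.25·0.164 + 4·0.25·0.132 + 1·0.5·0.0814 = 0.2957.

0.2957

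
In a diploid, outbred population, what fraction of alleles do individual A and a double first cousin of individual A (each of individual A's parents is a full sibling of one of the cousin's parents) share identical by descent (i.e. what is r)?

0.25

Each parent–offspring link contributes a factor of 1/2, and independent paths through distinct common ancestors add.
Double first cousins share both grandparent pairs — four paths of length 4: r = 4·(1/2)^4 = 1/4.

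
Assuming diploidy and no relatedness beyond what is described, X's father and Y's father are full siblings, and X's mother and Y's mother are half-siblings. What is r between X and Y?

Relatedness sums over independent paths through distinct common ancestors.
X and Y are related in two ways: first cousins through their fathers (r = 1/8) and half first cousins through their mothers (r = 1/16).
r = 1/8 + 1/16 = 3/16 = 0.1875.

0.1875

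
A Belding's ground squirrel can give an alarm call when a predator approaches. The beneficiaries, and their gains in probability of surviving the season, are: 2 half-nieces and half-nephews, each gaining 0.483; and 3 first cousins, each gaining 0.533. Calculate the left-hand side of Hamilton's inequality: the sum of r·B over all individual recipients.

r to a half-niece or half-nephew = 0.125 (half-aunt/uncle↔niece/nephew: one path of length 3: r = (1/2)^3 = 1/8).
r to a first cousin = 1/8 (first cousins share one grandparent pair — two paths of length 4: r = 2·(1/2)^4 = 1/8).
Summing one r·B term per recipient: 2·0.125·0.483 + 3·0.125·0.533 = 0.320625.

0.320625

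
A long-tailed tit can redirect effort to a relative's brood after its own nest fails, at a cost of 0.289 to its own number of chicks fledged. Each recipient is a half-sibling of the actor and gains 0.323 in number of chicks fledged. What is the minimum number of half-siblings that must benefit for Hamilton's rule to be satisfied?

r to a half-sibling = 0.25 (half-sibs share one parent — one path of length 2: r = (1/2)^2 = 1/4).
Hamilton's rule: n·r·B > C  ⇒  n > C/(r·B) = 0.289/(0.25·0.323) = 3.579.
The smallest integer exceeding 3.579 is 4.

4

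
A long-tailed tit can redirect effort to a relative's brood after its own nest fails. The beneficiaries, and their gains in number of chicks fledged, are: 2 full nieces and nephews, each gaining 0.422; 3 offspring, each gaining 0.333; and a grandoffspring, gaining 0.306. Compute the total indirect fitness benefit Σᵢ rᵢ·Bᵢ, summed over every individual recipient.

r to a full niece or nephew = 1/4 (full aunt/uncle↔niece/nephew: two paths of length 3 through the shared grandparent pair: r = 2·(1/2)^3 = 1/4).
r to an offspring = 1/2 (one parent–offspring link: r = (1/2)^1 = 1/2).
r to a grandoffspring = 1/4 (two parent–offspring links: r = (1/2)^2 = 1/4).
Summing one r·B term per recipient: 2·0.25·0.422 + 3·0.5·0.333 + 1·0.25·0.306 = 0.787.

0.787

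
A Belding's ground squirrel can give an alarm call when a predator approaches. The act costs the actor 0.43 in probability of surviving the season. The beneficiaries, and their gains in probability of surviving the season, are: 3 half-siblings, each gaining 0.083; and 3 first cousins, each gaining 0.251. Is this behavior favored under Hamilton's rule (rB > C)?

Hamilton's rule: the trait is favored when the sum of r·B over every recipient exceeds the actor's cost C.
r to a half-sibling = 0.25 (half-sibs share one parent — one path of length 2: r = (1/2)^2 = 1/4).
r to a first cousin = 1/8 (first cousins share one grandparent pair — two paths of length 4: r = 2·(1/2)^4 = 1/8).
Summing one r·B term per recipient: 3·0.25·0.083 + 3·0.125·0.251 = 0.156375.
0.156375 < 0.43: the indirect benefit is less than the cost.

No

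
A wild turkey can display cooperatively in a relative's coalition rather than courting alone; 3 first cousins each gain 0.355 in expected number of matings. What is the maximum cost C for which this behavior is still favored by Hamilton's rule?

0.133125

r to a first cousin = 0.125 (first cousins share one grandparent pair — two paths of length 4: r = 2·(1/2)^4 = 1/8).
Hamilton's rule: n·r·B > C, so the trait is favored while C < n·r·B = 3·0.125·0.355 = 0.133125.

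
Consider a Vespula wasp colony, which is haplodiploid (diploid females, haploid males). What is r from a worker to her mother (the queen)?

0.5

One meiotic link between diploid queen and diploid daughter: r = 1/2.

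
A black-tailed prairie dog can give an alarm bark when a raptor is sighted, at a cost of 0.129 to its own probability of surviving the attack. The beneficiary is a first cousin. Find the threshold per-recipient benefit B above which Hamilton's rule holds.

r to a first cousin = 0.125 (first cousins share one grandparent pair — two paths of length 4: r = 2·(1/2)^4 = 1/8).
Hamilton's rule with n recipients of equal r: n·r·B > C, so B > C/(n·r) = 0.129/(1·0.125) = 1.032.

1.032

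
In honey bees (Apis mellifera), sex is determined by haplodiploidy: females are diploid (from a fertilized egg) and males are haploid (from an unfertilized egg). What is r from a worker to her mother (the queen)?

One meiotic link between diploid queen and diploid daughter: r = 1/2.

0.5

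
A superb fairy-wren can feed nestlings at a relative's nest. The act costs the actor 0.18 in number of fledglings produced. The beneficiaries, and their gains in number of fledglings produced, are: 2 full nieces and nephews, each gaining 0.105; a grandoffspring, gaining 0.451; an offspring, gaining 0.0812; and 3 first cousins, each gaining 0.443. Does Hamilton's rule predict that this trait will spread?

Hamilton's rule: the trait is favored when the sum of r·B over every recipient exceeds the actor's cost C.
r to a full niece or nephew = 0.25 (full aunt/uncle↔niece/nephew: two paths of length 3 through the shared grandparent pair: r = 2·(1/2)^3 = 1/4).
r to a grandoffspring = 1/4 (two parent–offspring links: r = (1/2)^2 = 1/4).
r to an offspring = 0.5 (one parent–offspring link: r = (1/2)^1 = 1/2).
r to a first cousin = 1/8 (first cousins share one grandparent pair — two paths of length 4: r = 2·(1/2)^4 = 1/8).
Summing one r·B term per recipient: 2·0.25·0.105 + 1·0.25·0.451 + 1·0.5·0.0812 + 3·0.125·0.443 = 0.371975.
0.371975 > 0.18: the indirect benefit exceeds the cost.

Yes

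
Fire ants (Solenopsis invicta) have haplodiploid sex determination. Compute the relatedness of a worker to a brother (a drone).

Her haploid brother carries none of their father's genes and a random half of their mother's genome; that half matches the maternal half of her own genome with probability 1/2: r = 1/2 · 1/2 = 1/4.

0.25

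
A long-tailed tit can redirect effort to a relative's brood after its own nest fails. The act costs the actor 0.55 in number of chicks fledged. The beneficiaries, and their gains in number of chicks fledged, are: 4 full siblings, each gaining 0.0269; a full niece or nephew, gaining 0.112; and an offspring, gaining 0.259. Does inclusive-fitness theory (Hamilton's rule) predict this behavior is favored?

Hamilton's rule: the trait is favored when the sum of r·B over every recipient exceeds the actor's cost C.
r to a full sibling = 1/2 (full sibs share both parents — two paths of length 2: r = 2·(1/2)^2 = 1/2).
r to a full niece or nephew = 0.25 (full aunt/uncle↔niece/nephew: two paths of length 3 through the shared grandparent pair: r = 2·(1/2)^3 = 1/4).
r to an offspring = 0.5 (one parent–offspring link: r = (1/2)^1 = 1/2).
Summing one r·B term per recipient: 4·0.5·0.0269 + 1·0.25·0.112 + 1·0.5·0.259 = 0.2113.
0.2113 < 0.55: the indirect benefit is less than the cost.

No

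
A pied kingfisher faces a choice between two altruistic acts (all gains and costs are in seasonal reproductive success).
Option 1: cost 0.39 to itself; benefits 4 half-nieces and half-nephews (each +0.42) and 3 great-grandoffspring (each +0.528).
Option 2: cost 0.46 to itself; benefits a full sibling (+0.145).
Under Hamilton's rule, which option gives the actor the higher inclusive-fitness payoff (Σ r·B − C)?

Option 1: r to a half-niece or half-nephew = 0.125.
Option 1: r to a great-grandoffspring = 0.125.
Option 1: Σ r·B − C = (4·0.125·0.42 + 3·0.125·0.528) − 0.39 = 0.018.
Option 2: r to a full sibling = 0.5.
Option 2: Σ r·B − C = (1·0.5·0.145) − 0.46 = -0.3875.
Option 1 has the higher net inclusive-fitness payoff.

Option 1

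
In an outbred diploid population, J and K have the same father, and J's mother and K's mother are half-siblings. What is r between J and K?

With two independent routes of shared ancestry, r is the sum of the two contributions.
J and K are related in two ways: half-sibs through their shared father (r = 1/4) and half first cousins through their mothers (r = 1/16).
r = 1/4 + 1/16 = 0.3125.

0.3125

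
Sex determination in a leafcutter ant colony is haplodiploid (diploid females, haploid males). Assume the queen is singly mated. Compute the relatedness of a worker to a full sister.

Haplodiploid full sisters inherit their father's entire haploid genome identically (contributing 1/2) and on average half of their mother's contribution (1/2 · 1/2 = 1/4); r = 1/2 + 1/4 = 3/4.

0.75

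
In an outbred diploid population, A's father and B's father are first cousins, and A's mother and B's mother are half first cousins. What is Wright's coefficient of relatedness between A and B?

0.046875

Wright's path rule: contributions from independent ancestry routes add.
A and B are related in two ways: second cousins through their fathers (r = 1/32) and half second cousins through their mothers (r = 1/64).
r = 1/32 + 1/64 = 3/64 = 0.046875.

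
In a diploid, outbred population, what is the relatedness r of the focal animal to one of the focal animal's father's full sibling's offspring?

Each parent–offspring link contributes a factor of 1/2, and independent paths through distinct common ancestors add.
First cousins share one grandparent pair — two paths of length 4: r = 2·(1/2)^4 = 1/8.

0.125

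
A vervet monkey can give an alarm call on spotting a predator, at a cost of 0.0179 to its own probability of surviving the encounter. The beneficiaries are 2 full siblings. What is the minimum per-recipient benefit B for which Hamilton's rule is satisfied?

0.0179

r to a full sibling = 0.5 (full sibs share both parents — two paths of length 2: r = 2·(1/2)^2 = 1/2).
Hamilton's rule with n recipients of equal r: n·r·B > C, so B > C/(n·r) = 0.0179/(2·0.5) = 0.0179.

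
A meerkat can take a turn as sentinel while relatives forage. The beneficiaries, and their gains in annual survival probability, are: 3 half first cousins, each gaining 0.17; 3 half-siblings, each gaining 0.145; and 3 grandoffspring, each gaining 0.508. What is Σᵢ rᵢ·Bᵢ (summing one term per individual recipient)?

r to a half first cousin = 0.0625 (half first cousins share one grandparent — one path of length 4: r = (1/2)^4 = 1/16).
r to a half-sibling = 0.25 (half-sibs share one parent — one path of length 2: r = (1/2)^2 = 1/4).
r to a grandoffspring = 0.25 (two parent–offspring links: r = (1/2)^2 = 1/4).
Summing one r·B term per recipient: 3·0.0625·0.17 + 3·0.25·0.145 + 3·0.25·0.508 = 0.521625.

0.521625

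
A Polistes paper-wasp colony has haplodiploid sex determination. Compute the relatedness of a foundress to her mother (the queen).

0.5

One meiotic link between diploid queen and diploid daughter: r = 1/2.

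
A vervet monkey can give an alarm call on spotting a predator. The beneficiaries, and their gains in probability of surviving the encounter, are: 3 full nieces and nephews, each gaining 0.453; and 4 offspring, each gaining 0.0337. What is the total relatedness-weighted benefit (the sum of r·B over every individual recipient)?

r to a full niece or nephew = 1/4 (full aunt/uncle↔niece/nephew: two paths of length 3 through the shared grandparent pair: r = 2·(1/2)^3 = 1/4).
r to an offspring = 1/2 (one parent–offspring link: r = (1/2)^1 = 1/2).
Summing one r·B term per recipient: 3·0.25·0.453 + 4·0.5·0.0337 = 0.40715.

0.40715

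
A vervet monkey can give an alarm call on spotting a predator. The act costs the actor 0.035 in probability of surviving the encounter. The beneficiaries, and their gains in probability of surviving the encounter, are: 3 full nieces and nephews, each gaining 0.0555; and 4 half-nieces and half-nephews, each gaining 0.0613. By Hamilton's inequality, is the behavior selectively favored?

Yes

Hamilton's rule: the trait is favored when the sum of r·B over every recipient exceeds the actor's cost C.
r to a full niece or nephew = 1/4 (full aunt/uncle↔niece/nephew: two paths of length 3 through the shared grandparent pair: r = 2·(1/2)^3 = 1/4).
r to a half-niece or half-nephew = 1/8 (half-aunt/uncle↔niece/nephew: one path of length 3: r = (1/2)^3 = 1/8).
Summing one r·B term per recipient: 3·0.25·0.0555 + 4·0.125·0.0613 = 0.072275.
0.072275 > 0.035: the indirect benefit exceeds the cost.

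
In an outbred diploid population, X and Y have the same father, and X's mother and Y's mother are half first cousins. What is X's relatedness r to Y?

0.265625

Wright's path rule: contributions from independent ancestry routes add.
X and Y are related in two ways: half-sibs through their shared father (r = 1/4) and half second cousins through their mothers (r = 1/64).
r = 1/4 + 1/64 = 0.265625.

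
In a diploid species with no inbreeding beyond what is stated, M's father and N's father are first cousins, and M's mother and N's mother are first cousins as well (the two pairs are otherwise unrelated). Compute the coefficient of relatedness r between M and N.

0.0625

With two independent routes of shared ancestry, r is the sum of the two contributions.
M and N are related in two ways: second cousins through their fathers (r = 1/32) and second cousins through their mothers (r = 1/32).
r = 1/32 + 1/32 = 0.0625.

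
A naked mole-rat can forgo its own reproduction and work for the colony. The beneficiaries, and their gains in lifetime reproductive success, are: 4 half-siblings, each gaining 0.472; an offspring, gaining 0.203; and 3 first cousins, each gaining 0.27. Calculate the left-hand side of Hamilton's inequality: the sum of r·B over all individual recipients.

r to a half-sibling = 1/4 (half-sibs share one parent — one path of length 2: r = (1/2)^2 = 1/4).
r to an offspring = 1/2 (one parent–offspring link: r = (1/2)^1 = 1/2).
r to a first cousin = 1/8 (first cousins share one grandparent pair — two paths of length 4: r = 2·(1/2)^4 = 1/8).
Summing one r·B term per recipient: 4·0.25·0.472 + 1·0.5·0.203 + 3·0.125·0.27 = 0.67475.

0.67475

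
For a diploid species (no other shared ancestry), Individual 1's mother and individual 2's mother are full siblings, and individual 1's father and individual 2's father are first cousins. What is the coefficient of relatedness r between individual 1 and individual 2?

0.15625

Wright's path rule: contributions from independent ancestry routes add.
Individual 1 and individual 2 are related in two ways: first cousins through their mothers (r = 1/8) and second cousins through their fathers (r = 1/32).
r = 1/8 + 1/32 = 5/32 = 0.15625.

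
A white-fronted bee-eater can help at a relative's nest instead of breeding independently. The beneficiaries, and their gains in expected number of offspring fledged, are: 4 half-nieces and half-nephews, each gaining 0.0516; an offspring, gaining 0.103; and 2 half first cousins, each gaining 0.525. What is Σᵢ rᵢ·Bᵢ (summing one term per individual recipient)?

0.142925

r to a half-niece or half-nephew = 0.125 (half-aunt/uncle↔niece/nephew: one path of length 3: r = (1/2)^3 = 1/8).
r to an offspring = 1/2 (one parent–offspring link: r = (1/2)^1 = 1/2).
r to a half first cousin = 1/16 (half first cousins share one grandparent — one path of length 4: r = (1/2)^4 = 1/16).
Summing one r·B term per recipient: 4·0.125·0.0516 + 1·0.5·0.103 + 2·0.0625·0.525 = 0.142925.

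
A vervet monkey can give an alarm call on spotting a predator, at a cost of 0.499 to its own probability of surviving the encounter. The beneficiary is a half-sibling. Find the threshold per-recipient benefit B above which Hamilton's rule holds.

r to a half-sibling = 0.25 (half-sibs share one parent — one path of length 2: r = (1/2)^2 = 1/4).
Hamilton's rule with n recipients of equal r: n·r·B > C, so B > C/(n·r) = 0.499/(1·0.25) = 1.996.

1.996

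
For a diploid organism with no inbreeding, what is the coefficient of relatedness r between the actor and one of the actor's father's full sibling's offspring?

Each parent–offspring link contributes a factor of 1/2, and independent paths through distinct common ancestors add.
First cousins share one grandparent pair — two paths of length 4: r = 2·(1/2)^4 = 1/8.

0.125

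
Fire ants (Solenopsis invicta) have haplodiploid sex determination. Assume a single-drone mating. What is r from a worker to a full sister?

0.75

Haplodiploid full sisters inherit their father's entire haploid genome identically (contributing 1/2) and on average half of their mother's contribution (1/2 · 1/2 = 1/4); r = 1/2 + 1/4 = 3/4.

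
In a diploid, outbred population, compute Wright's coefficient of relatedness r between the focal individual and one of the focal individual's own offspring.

Each parent–offspring link contributes a factor of 1/2, and independent paths through distinct common ancestors add.
One parent–offspring link: r = (1/2)^1 = 1/2.

0.5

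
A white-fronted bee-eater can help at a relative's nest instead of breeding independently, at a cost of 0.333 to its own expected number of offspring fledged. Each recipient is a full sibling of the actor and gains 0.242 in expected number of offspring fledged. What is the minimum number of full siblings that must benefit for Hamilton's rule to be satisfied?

3

r to a full sibling = 1/2 (full sibs share both parents — two paths of length 2: r = 2·(1/2)^2 = 1/2).
Hamilton's rule: n·r·B > C  ⇒  n > C/(r·B) = 0.333/(0.5·0.242) = 2.752.
The smallest integer exceeding 2.752 is 3.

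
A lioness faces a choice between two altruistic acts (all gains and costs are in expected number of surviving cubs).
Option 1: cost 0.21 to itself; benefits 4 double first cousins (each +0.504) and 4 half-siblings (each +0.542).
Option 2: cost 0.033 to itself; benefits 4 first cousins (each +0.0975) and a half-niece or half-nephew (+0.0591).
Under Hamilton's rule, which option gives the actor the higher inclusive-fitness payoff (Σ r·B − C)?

Option 1

Option 1: r to a double first cousin = 0.25.
Option 1: r to a half-sibling = 0.25.
Option 1: Σ r·B − C = (4·0.25·0.504 + 4·0.25·0.542) − 0.21 = 0.836.
Option 2: r to a first cousin = 0.125.
Option 2: r to a half-niece or half-nephew = 0.125.
Option 2: Σ r·B − C = (4·0.125·0.0975 + 1·0.125·0.0591) − 0.033 = 0.0231375.
Option 1 has the higher net inclusive-fitness payoff.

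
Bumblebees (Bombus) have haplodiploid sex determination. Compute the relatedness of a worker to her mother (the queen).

One meiotic link between diploid queen and diploid daughter: r = 1/2.

0.5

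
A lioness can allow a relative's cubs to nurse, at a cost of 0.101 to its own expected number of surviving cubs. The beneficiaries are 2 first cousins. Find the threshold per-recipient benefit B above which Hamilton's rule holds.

0.404

r to a first cousin = 1/8 (first cousins share one grandparent pair — two paths of length 4: r = 2·(1/2)^4 = 1/8).
Hamilton's rule with n recipients of equal r: n·r·B > C, so B > C/(n·r) = 0.101/(2·0.125) = 0.404.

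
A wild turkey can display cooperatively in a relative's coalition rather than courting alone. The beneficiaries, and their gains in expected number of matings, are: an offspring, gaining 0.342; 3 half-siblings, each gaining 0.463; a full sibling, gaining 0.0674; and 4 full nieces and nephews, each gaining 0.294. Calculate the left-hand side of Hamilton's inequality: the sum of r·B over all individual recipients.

r to an offspring = 0.5 (one parent–offspring link: r = (1/2)^1 = 1/2).
r to a half-sibling = 0.25 (half-sibs share one parent — one path of length 2: r = (1/2)^2 = 1/4).
r to a full sibling = 0.5 (full sibs share both parents — two paths of length 2: r = 2·(1/2)^2 = 1/2).
r to a full niece or nephew = 0.25 (full aunt/uncle↔niece/nephew: two paths of length 3 through the shared grandparent pair: r = 2·(1/2)^3 = 1/4).
Summing one r·B term per recipient: 1·0.5·0.342 + 3·0.25·0.463 + 1·0.5·0.0674 + 4·0.25·0.294 = 0.84595.

0.84595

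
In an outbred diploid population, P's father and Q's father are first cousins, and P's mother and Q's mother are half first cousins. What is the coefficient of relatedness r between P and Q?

0.046875

Independent pedigree routes through distinct common ancestors add.
P and Q are related in two ways: second cousins through their fathers (r = 1/32) and half second cousins through their mothers (r = 1/64).
r = 1/32 + 1/64 = 0.046875.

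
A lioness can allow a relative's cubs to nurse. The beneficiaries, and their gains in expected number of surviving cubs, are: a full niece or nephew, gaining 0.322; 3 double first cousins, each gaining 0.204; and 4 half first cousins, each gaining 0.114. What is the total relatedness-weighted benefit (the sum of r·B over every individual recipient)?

r to a full niece or nephew = 0.25 (full aunt/uncle↔niece/nephew: two paths of length 3 through the shared grandparent pair: r = 2·(1/2)^3 = 1/4).
r to a double first cousin = 1/4 (double first cousins share both grandparent pairs — four paths of length 4: r = 4·(1/2)^4 = 1/4).
r to a half first cousin = 0.0625 (half first cousins share one grandparent — one path of length 4: r = (1/2)^4 = 1/16).
Summing one r·B term per recipient: 1·0.25·0.322 + 3·0.25·0.204 + 4·0.0625·0.114 = 0.262.

0.262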